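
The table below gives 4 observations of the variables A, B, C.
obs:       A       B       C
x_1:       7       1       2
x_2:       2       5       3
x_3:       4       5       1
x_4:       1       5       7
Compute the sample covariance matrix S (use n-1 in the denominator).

Step 1 — column means:
  mean(A) = (7 + 2 + 4 + 1) / 4 = 14/4 = 3.5
  mean(B) = (1 + 5 + 5 + 5) / 4 = 16/4 = 4
  mean(C) = (2 + 3 + 1 + 7) / 4 = 13/4 = 3.25

Step 2 — sample covariance S[i,j] = (1/(n-1)) · Σ_k (x_{k,i} - mean_i) · (x_{k,j} - mean_j), with n-1 = 3.
  S[A,A] = ((3.5)·(3.5) + (-1.5)·(-1.5) + (0.5)·(0.5) + (-2.5)·(-2.5)) / 3 = 21/3 = 7
  S[A,B] = ((3.5)·(-3) + (-1.5)·(1) + (0.5)·(1) + (-2.5)·(1)) / 3 = -14/3 = -4.6667
  S[A,C] = ((3.5)·(-1.25) + (-1.5)·(-0.25) + (0.5)·(-2.25) + (-2.5)·(3.75)) / 3 = -14.5/3 = -4.8333
  S[B,B] = ((-3)·(-3) + (1)·(1) + (1)·(1) + (1)·(1)) / 3 = 12/3 = 4
  S[B,C] = ((-3)·(-1.25) + (1)·(-0.25) + (1)·(-2.25) + (1)·(3.75)) / 3 = 5/3 = 1.6667
  S[C,C] = ((-1.25)·(-1.25) + (-0.25)·(-0.25) + (-2.25)·(-2.25) + (3.75)·(3.75)) / 3 = 20.75/3 = 6.9167

S is symmetric (S[j,i] = S[i,j]). Assembling:

S = [[7, -4.6667, -4.8333],
 [-4.6667, 4, 1.6667],
 [-4.8333, 1.6667, 6.9167]]


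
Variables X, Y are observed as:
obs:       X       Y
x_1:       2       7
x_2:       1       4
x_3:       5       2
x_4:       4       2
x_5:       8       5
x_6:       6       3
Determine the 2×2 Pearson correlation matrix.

Step 1 — column means:
  mean(X) = (2 + 1 + 5 + 4 + 8 + 6) / 6 = 26/6 = 4.3333
  mean(Y) = (7 + 4 + 2 + 2 + 5 + 3) / 6 = 23/6 = 3.8333

Step 2 — sample variances and covariances s[i,j] = (1/(n-1)) · Σ_k (x_{k,i} - mean_i) · (x_{k,j} - mean_j), with n-1 = 5:
  s[X,X] = ((-2.3333)·(-2.3333) + (-3.3333)·(-3.3333) + (0.6667)·(0.6667) + (-0.3333)·(-0.3333) + (3.6667)·(3.6667) + (1.6667)·(1.6667)) / 5 = 33.3333/5 = 6.6667
  s[X,Y] = ((-2.3333)·(3.1667) + (-3.3333)·(0.1667) + (0.6667)·(-1.8333) + (-0.3333)·(-1.8333) + (3.6667)·(1.1667) + (1.6667)·(-0.8333)) / 5 = -5.6667/5 = -1.1333
  s[Y,Y] = ((3.1667)·(3.1667) + (0.1667)·(0.1667) + (-1.8333)·(-1.8333) + (-1.8333)·(-1.8333) + (1.1667)·(1.1667) + (-0.8333)·(-0.8333)) / 5 = 18.8333/5 = 3.7667
  Sample standard deviations s_i = √(s[i,i]):
  s(X) = √(6.6667) = 2.582
  s(Y) = √(3.7667) = 1.9408

Step 3 — r_{ij} = s_{ij} / (s_i · s_j):
  r[X,X] = 1 (diagonal).
  r[X,Y] = -1.1333 / (2.582 · 1.9408) = -1.1333 / 5.0111 = -0.2262
  r[Y,Y] = 1 (diagonal).

R is symmetric with unit diagonal. Assembling:

R = [[1, -0.2262],
 [-0.2262, 1]]


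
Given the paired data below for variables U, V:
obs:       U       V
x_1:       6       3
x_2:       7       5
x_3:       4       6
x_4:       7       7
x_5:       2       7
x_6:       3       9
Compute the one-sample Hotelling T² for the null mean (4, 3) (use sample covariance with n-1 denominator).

Step 1 — sample mean vector:
  mean(U) = (6 + 7 + 4 + 7 + 2 + 3) / 6 = 29/6 = 4.8333
  mean(V) = (3 + 5 + 6 + 7 + 7 + 9) / 6 = 37/6 = 6.1667
  x̄ = (4.8333, 6.1667),  deviation x̄ - mu_0 = (4.8333, 6.1667) - (4, 3) = (0.8333, 3.1667).

Step 2 — sample covariance matrix, S[i,j] = (1/(n-1)) · Σ_k (x_{k,i} - mean_i) · (x_{k,j} - mean_j), divisor n-1 = 5:
  S[U,U] = ((1.1667)·(1.1667) + (2.1667)·(2.1667) + (-0.8333)·(-0.8333) + (2.1667)·(2.1667) + (-2.8333)·(-2.8333) + (-1.8333)·(-1.8333)) / 5 = 22.8333/5 = 4.5667
  S[U,V] = ((1.1667)·(-3.1667) + (2.1667)·(-1.1667) + (-0.8333)·(-0.1667) + (2.1667)·(0.8333) + (-2.8333)·(0.8333) + (-1.8333)·(2.8333)) / 5 = -11.8333/5 = -2.3667
  S[V,V] = ((-3.1667)·(-3.1667) + (-1.1667)·(-1.1667) + (-0.1667)·(-0.1667) + (0.8333)·(0.8333) + (0.8333)·(0.8333) + (2.8333)·(2.8333)) / 5 = 20.8333/5 = 4.1667
  S = [[4.5667, -2.3667],
 [-2.3667, 4.1667]].

Step 3 — invert S. det(S) = 4.5667·4.1667 - (-2.3667)² = 13.4267.
  S^{-1} = (1/det) · [[d, -b], [-b, a]] = [[0.3103, 0.1763],
 [0.1763, 0.3401]].

Step 4 — quadratic form (x̄ - mu_0)^T · S^{-1} · (x̄ - mu_0):
  S^{-1} · (x̄ - mu_0) = (0.8168, 1.2239),
  (x̄ - mu_0)^T · [...] = (0.8333)·(0.8168) + (3.1667)·(1.2239) = 4.5564.

Step 5 — scale by n: T² = 6 · 4.5564 = 27.3386.

T² ≈ 27.3386


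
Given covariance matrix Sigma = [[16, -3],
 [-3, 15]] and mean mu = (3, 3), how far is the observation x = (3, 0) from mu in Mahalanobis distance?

Step 1 — centre the observation: (x - mu) = (0, -3).

Step 2 — invert Sigma. det(Sigma) = 16·15 - (-3)² = 231.
  Sigma^{-1} = (1/det) · [[d, -b], [-b, a]] = [[0.0649, 0.013],
 [0.013, 0.0693]].

Step 3 — form the quadratic (x - mu)^T · Sigma^{-1} · (x - mu):
  Sigma^{-1} · (x - mu) = (-0.039, -0.2078).
  (x - mu)^T · [Sigma^{-1} · (x - mu)] = (0)·(-0.039) + (-3)·(-0.2078) = 0.6234.

Step 4 — take square root: d = √(0.6234) ≈ 0.7895.

d(x, mu) = √(0.6234) ≈ 0.7895


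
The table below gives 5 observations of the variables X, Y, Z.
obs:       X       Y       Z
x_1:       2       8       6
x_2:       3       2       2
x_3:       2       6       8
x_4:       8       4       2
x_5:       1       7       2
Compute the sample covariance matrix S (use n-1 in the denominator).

Step 1 — column means:
  mean(X) = (2 + 3 + 2 + 8 + 1) / 5 = 16/5 = 3.2
  mean(Y) = (8 + 2 + 6 + 4 + 7) / 5 = 27/5 = 5.4
  mean(Z) = (6 + 2 + 8 + 2 + 2) / 5 = 20/5 = 4

Step 2 — sample covariance S[i,j] = (1/(n-1)) · Σ_k (x_{k,i} - mean_i) · (x_{k,j} - mean_j), with n-1 = 4.
  S[X,X] = ((-1.2)·(-1.2) + (-0.2)·(-0.2) + (-1.2)·(-1.2) + (4.8)·(4.8) + (-2.2)·(-2.2)) / 4 = 30.8/4 = 7.7
  S[X,Y] = ((-1.2)·(2.6) + (-0.2)·(-3.4) + (-1.2)·(0.6) + (4.8)·(-1.4) + (-2.2)·(1.6)) / 4 = -13.4/4 = -3.35
  S[X,Z] = ((-1.2)·(2) + (-0.2)·(-2) + (-1.2)·(4) + (4.8)·(-2) + (-2.2)·(-2)) / 4 = -12/4 = -3
  S[Y,Y] = ((2.6)·(2.6) + (-3.4)·(-3.4) + (0.6)·(0.6) + (-1.4)·(-1.4) + (1.6)·(1.6)) / 4 = 23.2/4 = 5.8
  S[Y,Z] = ((2.6)·(2) + (-3.4)·(-2) + (0.6)·(4) + (-1.4)·(-2) + (1.6)·(-2)) / 4 = 14/4 = 3.5
  S[Z,Z] = ((2)·(2) + (-2)·(-2) + (4)·(4) + (-2)·(-2) + (-2)·(-2)) / 4 = 32/4 = 8

S is symmetric (S[j,i] = S[i,j]). Assembling:

S = [[7.7, -3.35, -3],
 [-3.35, 5.8, 3.5],
 [-3, 3.5, 8]]


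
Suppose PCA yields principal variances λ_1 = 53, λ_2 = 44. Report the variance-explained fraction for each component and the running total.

Step 1 — total variance = trace(Sigma) = Σ λ_i = 53 + 44 = 97.

Step 2 — fraction explained by component i = λ_i / Σ λ:
  PC1: 53/97 = 0.5464
  PC2: 44/97 = 0.4536

Step 3 — cumulative fraction after k components = (λ_1 + ... + λ_k) / Σ λ:
  k = 1: 53/97 = 0.5464
  k = 2: (53 + 44)/97 = 97/97 = 1

Summary (fraction, with percent):

explained: PC1 0.5464 (54.64%), PC2 0.4536 (45.36%);  cumulative: 0.5464, 1


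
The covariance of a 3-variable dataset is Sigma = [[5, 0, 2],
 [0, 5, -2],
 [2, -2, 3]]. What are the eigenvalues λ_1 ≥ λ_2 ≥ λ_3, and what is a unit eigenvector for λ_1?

Step 1 — characteristic polynomial p(λ) = det(λI - Sigma) = λ³ - tr·λ² + c_1·λ - det, where tr = trace, c_1 = sum of the principal 2×2 minors, det = det(Sigma):
  tr = 5 + 5 + 3 = 13,
  c_1 = (5·5 - (0)²) + (5·3 - (2)²) + (5·3 - (-2)²) = 25 + 11 + 11 = 47,
  det = 5·(5·3 - (-2)²) - (0)·((0)·3 - (-2)·(2)) + (2)·((0)·(-2) - 5·(2)) = 5·(11) - (0)·(4) + (2)·(-10) = 35.
  So p(λ) = λ³ - 13λ² + 47λ - 35.
Step 2 — look for an integer root (rational root theorem: any rational root is an integer divisor of 35). Testing λ = 1:
  p(1) = 1 - 13 + 47 - 35 = 0  ✓
  Dividing out (λ - 1): p(λ) = (λ - 1)(λ² - 12λ + 35).
Step 3 — remaining eigenvalues from the quadratic λ² - 12λ + 35 = 0:
  Δ = 12² - 4·35 = 144 - 140 = 4,  λ = (12 ± √4)/2 = (12 ± 2)/2 = 7 or 5.
  Sorted: λ_1 = 7,  λ_2 = 5,  λ_3 = 1  (check: sum = 13 = tr ✓).

Step 4 — unit eigenvector for λ_1 = 7: v spans the null space of (Sigma - λ_1 I), whose rows are
  r_1 = (-2, 0, 2),  r_2 = (0, -2, -2),  r_3 = (2, -2, -4).
  v is orthogonal to every row, so take v ∝ r_1 × r_2 = ((0)·(-2) - (2)·(-2), (2)·(0) - (-2)·(-2), (-2)·(-2) - (0)·(0)) = (4, -4, 4).
  Rescale (divide by 4): u = (1, -1, 1).
  ||u|| = √((1)² + (-1)² + (1)²) = √(3) ≈ 1.7321,  v_1 = u/||u|| ≈ (0.5774, -0.5774, 0.5774) (||v_1|| = 1).

λ_1 = 7,  λ_2 = 5,  λ_3 = 1;  v_1 ≈ (0.5774, -0.5774, 0.5774)


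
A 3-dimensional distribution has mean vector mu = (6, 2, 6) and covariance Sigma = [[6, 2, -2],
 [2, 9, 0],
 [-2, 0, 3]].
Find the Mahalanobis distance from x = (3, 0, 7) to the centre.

Step 1 — centre the observation: (x - mu) = (-3, -2, 1).

Step 2 — invert Sigma (cofactor / det for 3×3, or solve directly):
  Sigma^{-1} = [[0.2368, -0.0526, 0.1579],
 [-0.0526, 0.1228, -0.0351],
 [0.1579, -0.0351, 0.4386]].

Step 3 — form the quadratic (x - mu)^T · Sigma^{-1} · (x - mu):
  Sigma^{-1} · (x - mu) = (-0.4474, -0.1228, 0.0351).
  (x - mu)^T · [Sigma^{-1} · (x - mu)] = (-3)·(-0.4474) + (-2)·(-0.1228) + (1)·(0.0351) = 1.6228.

Step 4 — take square root: d = √(1.6228) ≈ 1.2739.

d(x, mu) = √(1.6228) ≈ 1.2739


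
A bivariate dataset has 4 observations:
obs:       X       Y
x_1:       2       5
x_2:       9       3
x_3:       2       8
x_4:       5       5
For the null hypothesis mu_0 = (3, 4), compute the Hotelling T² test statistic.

Step 1 — sample mean vector:
  mean(X) = (2 + 9 + 2 + 5) / 4 = 18/4 = 4.5
  mean(Y) = (5 + 3 + 8 + 5) / 4 = 21/4 = 5.25
  x̄ = (4.5, 5.25),  deviation x̄ - mu_0 = (4.5, 5.25) - (3, 4) = (1.5, 1.25).

Step 2 — sample covariance matrix, S[i,j] = (1/(n-1)) · Σ_k (x_{k,i} - mean_i) · (x_{k,j} - mean_j), divisor n-1 = 3:
  S[X,X] = ((-2.5)·(-2.5) + (4.5)·(4.5) + (-2.5)·(-2.5) + (0.5)·(0.5)) / 3 = 33/3 = 11
  S[X,Y] = ((-2.5)·(-0.25) + (4.5)·(-2.25) + (-2.5)·(2.75) + (0.5)·(-0.25)) / 3 = -16.5/3 = -5.5
  S[Y,Y] = ((-0.25)·(-0.25) + (-2.25)·(-2.25) + (2.75)·(2.75) + (-0.25)·(-0.25)) / 3 = 12.75/3 = 4.25
  S = [[11, -5.5],
 [-5.5, 4.25]].

Step 3 — invert S. det(S) = 11·4.25 - (-5.5)² = 16.5.
  S^{-1} = (1/det) · [[d, -b], [-b, a]] = [[0.2576, 0.3333],
 [0.3333, 0.6667]].

Step 4 — quadratic form (x̄ - mu_0)^T · S^{-1} · (x̄ - mu_0):
  S^{-1} · (x̄ - mu_0) = (0.803, 1.3333),
  (x̄ - mu_0)^T · [...] = (1.5)·(0.803) + (1.25)·(1.3333) = 2.8712.

Step 5 — scale by n: T² = 4 · 2.8712 = 11.4848.

T² ≈ 11.4848


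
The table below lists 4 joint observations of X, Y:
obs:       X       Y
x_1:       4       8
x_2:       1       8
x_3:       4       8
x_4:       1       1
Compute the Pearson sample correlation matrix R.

Step 1 — column means:
  mean(X) = (4 + 1 + 4 + 1) / 4 = 10/4 = 2.5
  mean(Y) = (8 + 8 + 8 + 1) / 4 = 25/4 = 6.25

Step 2 — sample variances and covariances s[i,j] = (1/(n-1)) · Σ_k (x_{k,i} - mean_i) · (x_{k,j} - mean_j), with n-1 = 3:
  s[X,X] = ((1.5)·(1.5) + (-1.5)·(-1.5) + (1.5)·(1.5) + (-1.5)·(-1.5)) / 3 = 9/3 = 3
  s[X,Y] = ((1.5)·(1.75) + (-1.5)·(1.75) + (1.5)·(1.75) + (-1.5)·(-5.25)) / 3 = 10.5/3 = 3.5
  s[Y,Y] = ((1.75)·(1.75) + (1.75)·(1.75) + (1.75)·(1.75) + (-5.25)·(-5.25)) / 3 = 36.75/3 = 12.25
  Sample standard deviations s_i = √(s[i,i]):
  s(X) = √(3) = 1.7321
  s(Y) = √(12.25) = 3.5

Step 3 — r_{ij} = s_{ij} / (s_i · s_j):
  r[X,X] = 1 (diagonal).
  r[X,Y] = 3.5 / (1.7321 · 3.5) = 3.5 / 6.0622 = 0.5774
  r[Y,Y] = 1 (diagonal).

R is symmetric with unit diagonal. Assembling:

R = [[1, 0.5774],
 [0.5774, 1]]


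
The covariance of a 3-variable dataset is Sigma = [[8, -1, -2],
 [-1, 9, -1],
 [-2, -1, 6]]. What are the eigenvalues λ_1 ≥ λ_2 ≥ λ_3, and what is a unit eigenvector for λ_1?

Step 1 — characteristic polynomial p(λ) = det(λI - Sigma) = λ³ - tr·λ² + c_1·λ - det, where tr = trace, c_1 = sum of the principal 2×2 minors, det = det(Sigma):
  tr = 8 + 9 + 6 = 23,
  c_1 = (8·9 - (-1)²) + (8·6 - (-2)²) + (9·6 - (-1)²) = 71 + 44 + 53 = 168,
  det = 8·(9·6 - (-1)²) - (-1)·((-1)·6 - (-1)·(-2)) + (-2)·((-1)·(-1) - 9·(-2)) = 8·(53) - (-1)·(-8) + (-2)·(19) = 378.
  So p(λ) = λ³ - 23λ² + 168λ - 378.
Step 2 — look for an integer root (rational root theorem: any rational root is an integer divisor of 378). Testing λ = 9:
  p(9) = 729 - 1863 + 1512 - 378 = 0  ✓
  Dividing out (λ - 9): p(λ) = (λ - 9)(λ² - 14λ + 42).
Step 3 — remaining eigenvalues from the quadratic λ² - 14λ + 42 = 0:
  Δ = 14² - 4·42 = 196 - 168 = 28,  λ = (14 ± √28)/2 = (14 ± 5.2915)/2 ≈ 9.6458 or 4.3542.
  Sorted: λ_1 = 9.6458,  λ_2 = 9,  λ_3 = 4.3542  (check: sum = 23 = tr ✓).

Step 4 — unit eigenvector for λ_1 ≈ 9.6458: v spans the null space of (Sigma - λ_1 I), whose rows are
  r_1 = (-1.6458, -1, -2),  r_2 = (-1, -0.6458, -1),  r_3 = (-2, -1, -3.6458).
  v is orthogonal to every row, so take v ∝ r_1 × r_2 = ((-1)·(-1) - (-2)·(-0.6458), (-2)·(-1) - (-1.6458)·(-1), (-1.6458)·(-0.6458) - (-1)·(-1)) ≈ (-0.2915, 0.3542, 0.0627).
  Rescale (multiply by -1 so the first nonzero entry is positive): u = (0.2915, -0.3542, -0.0627).
  ||u|| = √((0.2915)² + (-0.3542)² + (-0.0627)²) = √(0.2144) ≈ 0.463,  v_1 = u/||u|| ≈ (0.6295, -0.7651, -0.1355) (||v_1|| = 1).

λ_1 = 9.6458,  λ_2 = 9,  λ_3 = 4.3542;  v_1 ≈ (0.6295, -0.7651, -0.1355)


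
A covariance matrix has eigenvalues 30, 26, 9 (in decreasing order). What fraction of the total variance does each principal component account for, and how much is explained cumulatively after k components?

Step 1 — total variance = trace(Sigma) = Σ λ_i = 30 + 26 + 9 = 65.

Step 2 — fraction explained by component i = λ_i / Σ λ:
  PC1: 30/65 = 0.4615
  PC2: 26/65 = 0.4
  PC3: 9/65 = 0.1385

Step 3 — cumulative fraction after k components = (λ_1 + ... + λ_k) / Σ λ:
  k = 1: 30/65 = 0.4615
  k = 2: (30 + 26)/65 = 56/65 = 0.8615
  k = 3: (30 + 26 + 9)/65 = 65/65 = 1

Summary (fraction, with percent):

explained: PC1 0.4615 (46.15%), PC2 0.4 (40%), PC3 0.1385 (13.85%);  cumulative: 0.4615, 0.8615, 1


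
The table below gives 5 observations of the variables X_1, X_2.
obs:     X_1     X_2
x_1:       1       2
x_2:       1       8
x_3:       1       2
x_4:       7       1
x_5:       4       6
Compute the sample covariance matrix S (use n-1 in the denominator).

Step 1 — column means:
  mean(X_1) = (1 + 1 + 1 + 7 + 4) / 5 = 14/5 = 2.8
  mean(X_2) = (2 + 8 + 2 + 1 + 6) / 5 = 19/5 = 3.8

Step 2 — sample covariance S[i,j] = (1/(n-1)) · Σ_k (x_{k,i} - mean_i) · (x_{k,j} - mean_j), with n-1 = 4.
  S[X_1,X_1] = ((-1.8)·(-1.8) + (-1.8)·(-1.8) + (-1.8)·(-1.8) + (4.2)·(4.2) + (1.2)·(1.2)) / 4 = 28.8/4 = 7.2
  S[X_1,X_2] = ((-1.8)·(-1.8) + (-1.8)·(4.2) + (-1.8)·(-1.8) + (4.2)·(-2.8) + (1.2)·(2.2)) / 4 = -10.2/4 = -2.55
  S[X_2,X_2] = ((-1.8)·(-1.8) + (4.2)·(4.2) + (-1.8)·(-1.8) + (-2.8)·(-2.8) + (2.2)·(2.2)) / 4 = 36.8/4 = 9.2

S is symmetric (S[j,i] = S[i,j]). Assembling:

S = [[7.2, -2.55],
 [-2.55, 9.2]]


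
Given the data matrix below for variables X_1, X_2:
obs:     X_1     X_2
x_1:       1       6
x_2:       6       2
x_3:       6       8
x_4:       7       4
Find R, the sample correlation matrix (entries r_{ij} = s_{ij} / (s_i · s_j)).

Step 1 — column means:
  mean(X_1) = (1 + 6 + 6 + 7) / 4 = 20/4 = 5
  mean(X_2) = (6 + 2 + 8 + 4) / 4 = 20/4 = 5

Step 2 — sample variances and covariances s[i,j] = (1/(n-1)) · Σ_k (x_{k,i} - mean_i) · (x_{k,j} - mean_j), with n-1 = 3:
  s[X_1,X_1] = ((-4)·(-4) + (1)·(1) + (1)·(1) + (2)·(2)) / 3 = 22/3 = 7.3333
  s[X_1,X_2] = ((-4)·(1) + (1)·(-3) + (1)·(3) + (2)·(-1)) / 3 = -6/3 = -2
  s[X_2,X_2] = ((1)·(1) + (-3)·(-3) + (3)·(3) + (-1)·(-1)) / 3 = 20/3 = 6.6667
  Sample standard deviations s_i = √(s[i,i]):
  s(X_1) = √(7.3333) = 2.708
  s(X_2) = √(6.6667) = 2.582

Step 3 — r_{ij} = s_{ij} / (s_i · s_j):
  r[X_1,X_1] = 1 (diagonal).
  r[X_1,X_2] = -2 / (2.708 · 2.582) = -2 / 6.9921 = -0.286
  r[X_2,X_2] = 1 (diagonal).

R is symmetric with unit diagonal. Assembling:

R = [[1, -0.286],
 [-0.286, 1]]


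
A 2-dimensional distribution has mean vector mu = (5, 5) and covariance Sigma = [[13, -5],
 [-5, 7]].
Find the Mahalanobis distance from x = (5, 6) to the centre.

Step 1 — centre the observation: (x - mu) = (0, 1).

Step 2 — invert Sigma. det(Sigma) = 13·7 - (-5)² = 66.
  Sigma^{-1} = (1/det) · [[d, -b], [-b, a]] = [[0.1061, 0.0758],
 [0.0758, 0.197]].

Step 3 — form the quadratic (x - mu)^T · Sigma^{-1} · (x - mu):
  Sigma^{-1} · (x - mu) = (0.0758, 0.197).
  (x - mu)^T · [Sigma^{-1} · (x - mu)] = (0)·(0.0758) + (1)·(0.197) = 0.197.

Step 4 — take square root: d = √(0.197) ≈ 0.4438.

d(x, mu) = √(0.197) ≈ 0.4438


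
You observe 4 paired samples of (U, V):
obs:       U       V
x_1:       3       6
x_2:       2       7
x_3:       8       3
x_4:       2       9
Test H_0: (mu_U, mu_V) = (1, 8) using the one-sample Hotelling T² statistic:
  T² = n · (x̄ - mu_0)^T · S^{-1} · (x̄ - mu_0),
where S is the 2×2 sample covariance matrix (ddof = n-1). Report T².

Step 1 — sample mean vector:
  mean(U) = (3 + 2 + 8 + 2) / 4 = 15/4 = 3.75
  mean(V) = (6 + 7 + 3 + 9) / 4 = 25/4 = 6.25
  x̄ = (3.75, 6.25),  deviation x̄ - mu_0 = (3.75, 6.25) - (1, 8) = (2.75, -1.75).

Step 2 — sample covariance matrix, S[i,j] = (1/(n-1)) · Σ_k (x_{k,i} - mean_i) · (x_{k,j} - mean_j), divisor n-1 = 3:
  S[U,U] = ((-0.75)·(-0.75) + (-1.75)·(-1.75) + (4.25)·(4.25) + (-1.75)·(-1.75)) / 3 = 24.75/3 = 8.25
  S[U,V] = ((-0.75)·(-0.25) + (-1.75)·(0.75) + (4.25)·(-3.25) + (-1.75)·(2.75)) / 3 = -19.75/3 = -6.5833
  S[V,V] = ((-0.25)·(-0.25) + (0.75)·(0.75) + (-3.25)·(-3.25) + (2.75)·(2.75)) / 3 = 18.75/3 = 6.25
  S = [[8.25, -6.5833],
 [-6.5833, 6.25]].

Step 3 — invert S. det(S) = 8.25·6.25 - (-6.5833)² = 8.2222.
  S^{-1} = (1/det) · [[d, -b], [-b, a]] = [[0.7601, 0.8007],
 [0.8007, 1.0034]].

Step 4 — quadratic form (x̄ - mu_0)^T · S^{-1} · (x̄ - mu_0):
  S^{-1} · (x̄ - mu_0) = (0.6892, 0.4459),
  (x̄ - mu_0)^T · [...] = (2.75)·(0.6892) + (-1.75)·(0.4459) = 1.1149.

Step 5 — scale by n: T² = 4 · 1.1149 = 4.4595.

T² ≈ 4.4595


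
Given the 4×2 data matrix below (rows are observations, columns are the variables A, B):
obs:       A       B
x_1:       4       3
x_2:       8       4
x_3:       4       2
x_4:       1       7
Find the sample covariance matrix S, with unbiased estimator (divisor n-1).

Step 1 — column means:
  mean(A) = (4 + 8 + 4 + 1) / 4 = 17/4 = 4.25
  mean(B) = (3 + 4 + 2 + 7) / 4 = 16/4 = 4

Step 2 — sample covariance S[i,j] = (1/(n-1)) · Σ_k (x_{k,i} - mean_i) · (x_{k,j} - mean_j), with n-1 = 3.
  S[A,A] = ((-0.25)·(-0.25) + (3.75)·(3.75) + (-0.25)·(-0.25) + (-3.25)·(-3.25)) / 3 = 24.75/3 = 8.25
  S[A,B] = ((-0.25)·(-1) + (3.75)·(0) + (-0.25)·(-2) + (-3.25)·(3)) / 3 = -9/3 = -3
  S[B,B] = ((-1)·(-1) + (0)·(0) + (-2)·(-2) + (3)·(3)) / 3 = 14/3 = 4.6667

S is symmetric (S[j,i] = S[i,j]). Assembling:

S = [[8.25, -3],
 [-3, 4.6667]]


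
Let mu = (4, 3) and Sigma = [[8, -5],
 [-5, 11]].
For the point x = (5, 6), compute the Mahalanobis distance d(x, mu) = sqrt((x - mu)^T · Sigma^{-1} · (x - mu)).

Step 1 — centre the observation: (x - mu) = (1, 3).

Step 2 — invert Sigma. det(Sigma) = 8·11 - (-5)² = 63.
  Sigma^{-1} = (1/det) · [[d, -b], [-b, a]] = [[0.1746, 0.0794],
 [0.0794, 0.127]].

Step 3 — form the quadratic (x - mu)^T · Sigma^{-1} · (x - mu):
  Sigma^{-1} · (x - mu) = (0.4127, 0.4603).
  (x - mu)^T · [Sigma^{-1} · (x - mu)] = (1)·(0.4127) + (3)·(0.4603) = 1.7937.

Step 4 — take square root: d = √(1.7937) ≈ 1.3393.

d(x, mu) = √(1.7937) ≈ 1.3393


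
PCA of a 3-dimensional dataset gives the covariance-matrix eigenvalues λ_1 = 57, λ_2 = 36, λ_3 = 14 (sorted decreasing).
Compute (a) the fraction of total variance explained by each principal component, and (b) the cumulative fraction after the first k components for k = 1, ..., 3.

Step 1 — total variance = trace(Sigma) = Σ λ_i = 57 + 36 + 14 = 107.

Step 2 — fraction explained by component i = λ_i / Σ λ:
  PC1: 57/107 = 0.5327
  PC2: 36/107 = 0.3364
  PC3: 14/107 = 0.1308

Step 3 — cumulative fraction after k components = (λ_1 + ... + λ_k) / Σ λ:
  k = 1: 57/107 = 0.5327
  k = 2: (57 + 36)/107 = 93/107 = 0.8692
  k = 3: (57 + 36 + 14)/107 = 107/107 = 1

Summary (fraction, with percent):

explained: PC1 0.5327 (53.27%), PC2 0.3364 (33.64%), PC3 0.1308 (13.08%);  cumulative: 0.5327, 0.8692, 1


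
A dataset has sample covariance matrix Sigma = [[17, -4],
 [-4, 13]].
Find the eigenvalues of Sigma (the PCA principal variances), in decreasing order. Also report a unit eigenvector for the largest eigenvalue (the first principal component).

Step 1 — characteristic polynomial of 2×2 Sigma:
  det(Sigma - λI) = λ² - trace · λ + det = 0.
  trace = 17 + 13 = 30, det = 17·13 - (-4)² = 205.
Step 2 — discriminant:
  Δ = trace² - 4·det = 900 - 820 = 80.
Step 3 — eigenvalues:
  λ = (trace ± √Δ)/2 = (30 ± 8.9443)/2,
  λ_1 = 19.4721,  λ_2 = 10.5279.

Step 4 — unit eigenvector for λ_1: solve (Sigma - λ_1 I)v = 0. First row:
  (17 - 19.4721)·v_x + (-4)·v_y = 0, i.e. (-2.4721)·v_x + (-4)·v_y = 0,
  so v ∝ (b, λ_1 - a) = (-4, 2.4721); multiply by -1 so the first entry is positive: u = (4, -2.4721).
  ||u|| = √((4)² + (-2.4721)²) = √(22.1115) ≈ 4.7023,
  v_1 = u/||u|| ≈ (0.8507, -0.5257) (||v_1|| = 1).

λ_1 = 19.4721,  λ_2 = 10.5279;  v_1 ≈ (0.8507, -0.5257)


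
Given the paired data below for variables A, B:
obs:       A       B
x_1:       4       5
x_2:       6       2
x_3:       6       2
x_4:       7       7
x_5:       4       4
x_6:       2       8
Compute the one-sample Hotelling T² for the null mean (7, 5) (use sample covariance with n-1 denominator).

Step 1 — sample mean vector:
  mean(A) = (4 + 6 + 6 + 7 + 4 + 2) / 6 = 29/6 = 4.8333
  mean(B) = (5 + 2 + 2 + 7 + 4 + 8) / 6 = 28/6 = 4.6667
  x̄ = (4.8333, 4.6667),  deviation x̄ - mu_0 = (4.8333, 4.6667) - (7, 5) = (-2.1667, -0.3333).

Step 2 — sample covariance matrix, S[i,j] = (1/(n-1)) · Σ_k (x_{k,i} - mean_i) · (x_{k,j} - mean_j), divisor n-1 = 5:
  S[A,A] = ((-0.8333)·(-0.8333) + (1.1667)·(1.1667) + (1.1667)·(1.1667) + (2.1667)·(2.1667) + (-0.8333)·(-0.8333) + (-2.8333)·(-2.8333)) / 5 = 16.8333/5 = 3.3667
  S[A,B] = ((-0.8333)·(0.3333) + (1.1667)·(-2.6667) + (1.1667)·(-2.6667) + (2.1667)·(2.3333) + (-0.8333)·(-0.6667) + (-2.8333)·(3.3333)) / 5 = -10.3333/5 = -2.0667
  S[B,B] = ((0.3333)·(0.3333) + (-2.6667)·(-2.6667) + (-2.6667)·(-2.6667) + (2.3333)·(2.3333) + (-0.6667)·(-0.6667) + (3.3333)·(3.3333)) / 5 = 31.3333/5 = 6.2667
  S = [[3.3667, -2.0667],
 [-2.0667, 6.2667]].

Step 3 — invert S. det(S) = 3.3667·6.2667 - (-2.0667)² = 16.8267.
  S^{-1} = (1/det) · [[d, -b], [-b, a]] = [[0.3724, 0.1228],
 [0.1228, 0.2001]].

Step 4 — quadratic form (x̄ - mu_0)^T · S^{-1} · (x̄ - mu_0):
  S^{-1} · (x̄ - mu_0) = (-0.8479, -0.3328),
  (x̄ - mu_0)^T · [...] = (-2.1667)·(-0.8479) + (-0.3333)·(-0.3328) = 1.948.

Step 5 — scale by n: T² = 6 · 1.948 = 11.6878.

T² ≈ 11.6878


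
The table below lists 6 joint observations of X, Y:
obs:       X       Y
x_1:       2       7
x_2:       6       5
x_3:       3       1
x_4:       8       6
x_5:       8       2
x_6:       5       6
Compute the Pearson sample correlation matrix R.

Step 1 — column means:
  mean(X) = (2 + 6 + 3 + 8 + 8 + 5) / 6 = 32/6 = 5.3333
  mean(Y) = (7 + 5 + 1 + 6 + 2 + 6) / 6 = 27/6 = 4.5

Step 2 — sample variances and covariances s[i,j] = (1/(n-1)) · Σ_k (x_{k,i} - mean_i) · (x_{k,j} - mean_j), with n-1 = 5:
  s[X,X] = ((-3.3333)·(-3.3333) + (0.6667)·(0.6667) + (-2.3333)·(-2.3333) + (2.6667)·(2.6667) + (2.6667)·(2.6667) + (-0.3333)·(-0.3333)) / 5 = 31.3333/5 = 6.2667
  s[X,Y] = ((-3.3333)·(2.5) + (0.6667)·(0.5) + (-2.3333)·(-3.5) + (2.6667)·(1.5) + (2.6667)·(-2.5) + (-0.3333)·(1.5)) / 5 = -3/5 = -0.6
  s[Y,Y] = ((2.5)·(2.5) + (0.5)·(0.5) + (-3.5)·(-3.5) + (1.5)·(1.5) + (-2.5)·(-2.5) + (1.5)·(1.5)) / 5 = 29.5/5 = 5.9
  Sample standard deviations s_i = √(s[i,i]):
  s(X) = √(6.2667) = 2.5033
  s(Y) = √(5.9) = 2.429

Step 3 — r_{ij} = s_{ij} / (s_i · s_j):
  r[X,X] = 1 (diagonal).
  r[X,Y] = -0.6 / (2.5033 · 2.429) = -0.6 / 6.0806 = -0.0987
  r[Y,Y] = 1 (diagonal).

R is symmetric with unit diagonal. Assembling:

R = [[1, -0.0987],
 [-0.0987, 1]]


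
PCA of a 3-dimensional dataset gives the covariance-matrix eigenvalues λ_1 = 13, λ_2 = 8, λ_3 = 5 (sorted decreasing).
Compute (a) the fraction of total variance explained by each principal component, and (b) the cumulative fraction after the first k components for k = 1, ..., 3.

Step 1 — total variance = trace(Sigma) = Σ λ_i = 13 + 8 + 5 = 26.

Step 2 — fraction explained by component i = λ_i / Σ λ:
  PC1: 13/26 = 0.5
  PC2: 8/26 = 0.3077
  PC3: 5/26 = 0.1923

Step 3 — cumulative fraction after k components = (λ_1 + ... + λ_k) / Σ λ:
  k = 1: 13/26 = 0.5
  k = 2: (13 + 8)/26 = 21/26 = 0.8077
  k = 3: (13 + 8 + 5)/26 = 26/26 = 1

Summary (fraction, with percent):

explained: PC1 0.5 (50%), PC2 0.3077 (30.77%), PC3 0.1923 (19.23%);  cumulative: 0.5, 0.8077, 1


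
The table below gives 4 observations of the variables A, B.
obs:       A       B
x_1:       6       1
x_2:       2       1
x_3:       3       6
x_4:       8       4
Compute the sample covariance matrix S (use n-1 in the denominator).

Step 1 — column means:
  mean(A) = (6 + 2 + 3 + 8) / 4 = 19/4 = 4.75
  mean(B) = (1 + 1 + 6 + 4) / 4 = 12/4 = 3

Step 2 — sample covariance S[i,j] = (1/(n-1)) · Σ_k (x_{k,i} - mean_i) · (x_{k,j} - mean_j), with n-1 = 3.
  S[A,A] = ((1.25)·(1.25) + (-2.75)·(-2.75) + (-1.75)·(-1.75) + (3.25)·(3.25)) / 3 = 22.75/3 = 7.5833
  S[A,B] = ((1.25)·(-2) + (-2.75)·(-2) + (-1.75)·(3) + (3.25)·(1)) / 3 = 1/3 = 0.3333
  S[B,B] = ((-2)·(-2) + (-2)·(-2) + (3)·(3) + (1)·(1)) / 3 = 18/3 = 6

S is symmetric (S[j,i] = S[i,j]). Assembling:

S = [[7.5833, 0.3333],
 [0.3333, 6]]


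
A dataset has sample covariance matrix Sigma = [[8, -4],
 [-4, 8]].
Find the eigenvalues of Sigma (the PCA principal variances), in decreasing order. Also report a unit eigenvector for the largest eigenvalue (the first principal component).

Step 1 — characteristic polynomial of 2×2 Sigma:
  det(Sigma - λI) = λ² - trace · λ + det = 0.
  trace = 8 + 8 = 16, det = 8·8 - (-4)² = 48.
Step 2 — discriminant:
  Δ = trace² - 4·det = 256 - 192 = 64.
Step 3 — eigenvalues:
  λ = (trace ± √Δ)/2 = (16 ± 8)/2,
  λ_1 = 12,  λ_2 = 4.

Step 4 — unit eigenvector for λ_1: solve (Sigma - λ_1 I)v = 0. First row:
  (8 - 12)·v_x + (-4)·v_y = 0, i.e. (-4)·v_x + (-4)·v_y = 0,
  so v ∝ (b, λ_1 - a) = (-4, 4); multiply by -1 so the first entry is positive: u = (4, -4).
  ||u|| = √((4)² + (-4)²) = √(32) ≈ 5.6569,
  v_1 = u/||u|| ≈ (0.7071, -0.7071) (||v_1|| = 1).

λ_1 = 12,  λ_2 = 4;  v_1 ≈ (0.7071, -0.7071)


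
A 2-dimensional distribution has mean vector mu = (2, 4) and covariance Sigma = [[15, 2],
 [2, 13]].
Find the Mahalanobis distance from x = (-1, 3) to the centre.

Step 1 — centre the observation: (x - mu) = (-3, -1).

Step 2 — invert Sigma. det(Sigma) = 15·13 - (2)² = 191.
  Sigma^{-1} = (1/det) · [[d, -b], [-b, a]] = [[0.0681, -0.0105],
 [-0.0105, 0.0785]].

Step 3 — form the quadratic (x - mu)^T · Sigma^{-1} · (x - mu):
  Sigma^{-1} · (x - mu) = (-0.1937, -0.0471).
  (x - mu)^T · [Sigma^{-1} · (x - mu)] = (-3)·(-0.1937) + (-1)·(-0.0471) = 0.6283.

Step 4 — take square root: d = √(0.6283) ≈ 0.7926.

d(x, mu) = √(0.6283) ≈ 0.7926


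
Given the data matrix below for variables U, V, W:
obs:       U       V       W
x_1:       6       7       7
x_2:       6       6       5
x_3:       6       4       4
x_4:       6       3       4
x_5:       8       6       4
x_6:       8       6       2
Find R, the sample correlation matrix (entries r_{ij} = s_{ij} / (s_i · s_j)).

Step 1 — column means:
  mean(U) = (6 + 6 + 6 + 6 + 8 + 8) / 6 = 40/6 = 6.6667
  mean(V) = (7 + 6 + 4 + 3 + 6 + 6) / 6 = 32/6 = 5.3333
  mean(W) = (7 + 5 + 4 + 4 + 4 + 2) / 6 = 26/6 = 4.3333

Step 2 — sample variances and covariances s[i,j] = (1/(n-1)) · Σ_k (x_{k,i} - mean_i) · (x_{k,j} - mean_j), with n-1 = 5:
  s[U,U] = ((-0.6667)·(-0.6667) + (-0.6667)·(-0.6667) + (-0.6667)·(-0.6667) + (-0.6667)·(-0.6667) + (1.3333)·(1.3333) + (1.3333)·(1.3333)) / 5 = 5.3333/5 = 1.0667
  s[U,V] = ((-0.6667)·(1.6667) + (-0.6667)·(0.6667) + (-0.6667)·(-1.3333) + (-0.6667)·(-2.3333) + (1.3333)·(0.6667) + (1.3333)·(0.6667)) / 5 = 2.6667/5 = 0.5333
  s[U,W] = ((-0.6667)·(2.6667) + (-0.6667)·(0.6667) + (-0.6667)·(-0.3333) + (-0.6667)·(-0.3333) + (1.3333)·(-0.3333) + (1.3333)·(-2.3333)) / 5 = -5.3333/5 = -1.0667
  s[V,V] = ((1.6667)·(1.6667) + (0.6667)·(0.6667) + (-1.3333)·(-1.3333) + (-2.3333)·(-2.3333) + (0.6667)·(0.6667) + (0.6667)·(0.6667)) / 5 = 11.3333/5 = 2.2667
  s[V,W] = ((1.6667)·(2.6667) + (0.6667)·(0.6667) + (-1.3333)·(-0.3333) + (-2.3333)·(-0.3333) + (0.6667)·(-0.3333) + (0.6667)·(-2.3333)) / 5 = 4.3333/5 = 0.8667
  s[W,W] = ((2.6667)·(2.6667) + (0.6667)·(0.6667) + (-0.3333)·(-0.3333) + (-0.3333)·(-0.3333) + (-0.3333)·(-0.3333) + (-2.3333)·(-2.3333)) / 5 = 13.3333/5 = 2.6667
  Sample standard deviations s_i = √(s[i,i]):
  s(U) = √(1.0667) = 1.0328
  s(V) = √(2.2667) = 1.5055
  s(W) = √(2.6667) = 1.633

Step 3 — r_{ij} = s_{ij} / (s_i · s_j):
  r[U,U] = 1 (diagonal).
  r[U,V] = 0.5333 / (1.0328 · 1.5055) = 0.5333 / 1.5549 = 0.343
  r[U,W] = -1.0667 / (1.0328 · 1.633) = -1.0667 / 1.6865 = -0.6325
  r[V,V] = 1 (diagonal).
  r[V,W] = 0.8667 / (1.5055 · 1.633) = 0.8667 / 2.4585 = 0.3525
  r[W,W] = 1 (diagonal).

R is symmetric with unit diagonal. Assembling:

R = [[1, 0.343, -0.6325],
 [0.343, 1, 0.3525],
 [-0.6325, 0.3525, 1]]


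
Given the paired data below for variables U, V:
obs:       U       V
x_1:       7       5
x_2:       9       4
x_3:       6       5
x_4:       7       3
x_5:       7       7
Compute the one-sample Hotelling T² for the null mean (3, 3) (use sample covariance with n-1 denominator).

Step 1 — sample mean vector:
  mean(U) = (7 + 9 + 6 + 7 + 7) / 5 = 36/5 = 7.2
  mean(V) = (5 + 4 + 5 + 3 + 7) / 5 = 24/5 = 4.8
  x̄ = (7.2, 4.8),  deviation x̄ - mu_0 = (7.2, 4.8) - (3, 3) = (4.2, 1.8).

Step 2 — sample covariance matrix, S[i,j] = (1/(n-1)) · Σ_k (x_{k,i} - mean_i) · (x_{k,j} - mean_j), divisor n-1 = 4:
  S[U,U] = ((-0.2)·(-0.2) + (1.8)·(1.8) + (-1.2)·(-1.2) + (-0.2)·(-0.2) + (-0.2)·(-0.2)) / 4 = 4.8/4 = 1.2
  S[U,V] = ((-0.2)·(0.2) + (1.8)·(-0.8) + (-1.2)·(0.2) + (-0.2)·(-1.8) + (-0.2)·(2.2)) / 4 = -1.8/4 = -0.45
  S[V,V] = ((0.2)·(0.2) + (-0.8)·(-0.8) + (0.2)·(0.2) + (-1.8)·(-1.8) + (2.2)·(2.2)) / 4 = 8.8/4 = 2.2
  S = [[1.2, -0.45],
 [-0.45, 2.2]].

Step 3 — invert S. det(S) = 1.2·2.2 - (-0.45)² = 2.4375.
  S^{-1} = (1/det) · [[d, -b], [-b, a]] = [[0.9026, 0.1846],
 [0.1846, 0.4923]].

Step 4 — quadratic form (x̄ - mu_0)^T · S^{-1} · (x̄ - mu_0):
  S^{-1} · (x̄ - mu_0) = (4.1231, 1.6615),
  (x̄ - mu_0)^T · [...] = (4.2)·(4.1231) + (1.8)·(1.6615) = 20.3077.

Step 5 — scale by n: T² = 5 · 20.3077 = 101.5385.

T² ≈ 101.5385


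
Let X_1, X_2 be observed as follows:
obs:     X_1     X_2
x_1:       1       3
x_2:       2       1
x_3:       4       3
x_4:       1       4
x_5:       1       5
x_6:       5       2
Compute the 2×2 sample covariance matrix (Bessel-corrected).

Step 1 — column means:
  mean(X_1) = (1 + 2 + 4 + 1 + 1 + 5) / 6 = 14/6 = 2.3333
  mean(X_2) = (3 + 1 + 3 + 4 + 5 + 2) / 6 = 18/6 = 3

Step 2 — sample covariance S[i,j] = (1/(n-1)) · Σ_k (x_{k,i} - mean_i) · (x_{k,j} - mean_j), with n-1 = 5.
  S[X_1,X_1] = ((-1.3333)·(-1.3333) + (-0.3333)·(-0.3333) + (1.6667)·(1.6667) + (-1.3333)·(-1.3333) + (-1.3333)·(-1.3333) + (2.6667)·(2.6667)) / 5 = 15.3333/5 = 3.0667
  S[X_1,X_2] = ((-1.3333)·(0) + (-0.3333)·(-2) + (1.6667)·(0) + (-1.3333)·(1) + (-1.3333)·(2) + (2.6667)·(-1)) / 5 = -6/5 = -1.2
  S[X_2,X_2] = ((0)·(0) + (-2)·(-2) + (0)·(0) + (1)·(1) + (2)·(2) + (-1)·(-1)) / 5 = 10/5 = 2

S is symmetric (S[j,i] = S[i,j]). Assembling:

S = [[3.0667, -1.2],
 [-1.2, 2]]


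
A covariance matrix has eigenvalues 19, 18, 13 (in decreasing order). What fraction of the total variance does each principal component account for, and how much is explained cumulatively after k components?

Step 1 — total variance = trace(Sigma) = Σ λ_i = 19 + 18 + 13 = 50.

Step 2 — fraction explained by component i = λ_i / Σ λ:
  PC1: 19/50 = 0.38
  PC2: 18/50 = 0.36
  PC3: 13/50 = 0.26

Step 3 — cumulative fraction after k components = (λ_1 + ... + λ_k) / Σ λ:
  k = 1: 19/50 = 0.38
  k = 2: (19 + 18)/50 = 37/50 = 0.74
  k = 3: (19 + 18 + 13)/50 = 50/50 = 1

Summary (fraction, with percent):

explained: PC1 0.38 (38%), PC2 0.36 (36%), PC3 0.26 (26%);  cumulative: 0.38, 0.74, 1


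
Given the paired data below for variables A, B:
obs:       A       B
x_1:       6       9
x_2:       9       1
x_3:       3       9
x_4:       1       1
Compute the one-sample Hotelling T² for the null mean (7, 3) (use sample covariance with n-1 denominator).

Step 1 — sample mean vector:
  mean(A) = (6 + 9 + 3 + 1) / 4 = 19/4 = 4.75
  mean(B) = (9 + 1 + 9 + 1) / 4 = 20/4 = 5
  x̄ = (4.75, 5),  deviation x̄ - mu_0 = (4.75, 5) - (7, 3) = (-2.25, 2).

Step 2 — sample covariance matrix, S[i,j] = (1/(n-1)) · Σ_k (x_{k,i} - mean_i) · (x_{k,j} - mean_j), divisor n-1 = 3:
  S[A,A] = ((1.25)·(1.25) + (4.25)·(4.25) + (-1.75)·(-1.75) + (-3.75)·(-3.75)) / 3 = 36.75/3 = 12.25
  S[A,B] = ((1.25)·(4) + (4.25)·(-4) + (-1.75)·(4) + (-3.75)·(-4)) / 3 = -4/3 = -1.3333
  S[B,B] = ((4)·(4) + (-4)·(-4) + (4)·(4) + (-4)·(-4)) / 3 = 64/3 = 21.3333
  S = [[12.25, -1.3333],
 [-1.3333, 21.3333]].

Step 3 — invert S. det(S) = 12.25·21.3333 - (-1.3333)² = 259.5556.
  S^{-1} = (1/det) · [[d, -b], [-b, a]] = [[0.0822, 0.0051],
 [0.0051, 0.0472]].

Step 4 — quadratic form (x̄ - mu_0)^T · S^{-1} · (x̄ - mu_0):
  S^{-1} · (x̄ - mu_0) = (-0.1747, 0.0828),
  (x̄ - mu_0)^T · [...] = (-2.25)·(-0.1747) + (2)·(0.0828) = 0.5586.

Step 5 — scale by n: T² = 4 · 0.5586 = 2.2346.

T² ≈ 2.2346


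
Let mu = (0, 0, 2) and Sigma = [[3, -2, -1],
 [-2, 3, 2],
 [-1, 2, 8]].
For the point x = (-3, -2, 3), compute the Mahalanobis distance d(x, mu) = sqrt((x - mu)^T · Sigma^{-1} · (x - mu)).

Step 1 — centre the observation: (x - mu) = (-3, -2, 1).

Step 2 — invert Sigma (cofactor / det for 3×3, or solve directly):
  Sigma^{-1} = [[0.6061, 0.4242, -0.0303],
 [0.4242, 0.697, -0.1212],
 [-0.0303, -0.1212, 0.1515]].

Step 3 — form the quadratic (x - mu)^T · Sigma^{-1} · (x - mu):
  Sigma^{-1} · (x - mu) = (-2.697, -2.7879, 0.4848).
  (x - mu)^T · [Sigma^{-1} · (x - mu)] = (-3)·(-2.697) + (-2)·(-2.7879) + (1)·(0.4848) = 14.1515.

Step 4 — take square root: d = √(14.1515) ≈ 3.7618.

d(x, mu) = √(14.1515) ≈ 3.7618


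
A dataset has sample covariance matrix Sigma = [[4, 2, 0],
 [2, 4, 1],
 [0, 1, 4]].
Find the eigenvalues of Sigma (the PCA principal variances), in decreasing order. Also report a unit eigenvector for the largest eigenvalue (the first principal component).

Step 1 — characteristic polynomial p(λ) = det(λI - Sigma) = λ³ - tr·λ² + c_1·λ - det, where tr = trace, c_1 = sum of the principal 2×2 minors, det = det(Sigma):
  tr = 4 + 4 + 4 = 12,
  c_1 = (4·4 - (2)²) + (4·4 - (0)²) + (4·4 - (1)²) = 12 + 16 + 15 = 43,
  det = 4·(4·4 - (1)²) - (2)·((2)·4 - (1)·(0)) + (0)·((2)·(1) - 4·(0)) = 4·(15) - (2)·(8) + (0)·(2) = 44.
  So p(λ) = λ³ - 12λ² + 43λ - 44.
Step 2 — look for an integer root (rational root theorem: any rational root is an integer divisor of 44). Testing λ = 4:
  p(4) = 64 - 192 + 172 - 44 = 0  ✓
  Dividing out (λ - 4): p(λ) = (λ - 4)(λ² - 8λ + 11).
Step 3 — remaining eigenvalues from the quadratic λ² - 8λ + 11 = 0:
  Δ = 8² - 4·11 = 64 - 44 = 20,  λ = (8 ± √20)/2 = (8 ± 4.4721)/2 ≈ 6.2361 or 1.7639.
  Sorted: λ_1 = 6.2361,  λ_2 = 4,  λ_3 = 1.7639  (check: sum = 12 = tr ✓).

Step 4 — unit eigenvector for λ_1 ≈ 6.2361: v spans the null space of (Sigma - λ_1 I), whose rows are
  r_1 = (-2.2361, 2, 0),  r_2 = (2, -2.2361, 1),  r_3 = (0, 1, -2.2361).
  v is orthogonal to every row, so take v ∝ r_1 × r_2 = ((2)·(1) - (0)·(-2.2361), (0)·(2) - (-2.2361)·(1), (-2.2361)·(-2.2361) - (2)·(2)) ≈ (2, 2.2361, 1).
  Let u = (2, 2.2361, 1).
  ||u|| = √((2)² + (2.2361)² + (1)²) = √(10) ≈ 3.1623,  v_1 = u/||u|| ≈ (0.6325, 0.7071, 0.3162) (||v_1|| = 1).

λ_1 = 6.2361,  λ_2 = 4,  λ_3 = 1.7639;  v_1 ≈ (0.6325, 0.7071, 0.3162)


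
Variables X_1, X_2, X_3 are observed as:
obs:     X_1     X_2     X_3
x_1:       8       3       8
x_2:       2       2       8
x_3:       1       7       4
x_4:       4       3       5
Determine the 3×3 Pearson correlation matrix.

Step 1 — column means:
  mean(X_1) = (8 + 2 + 1 + 4) / 4 = 15/4 = 3.75
  mean(X_2) = (3 + 2 + 7 + 3) / 4 = 15/4 = 3.75
  mean(X_3) = (8 + 8 + 4 + 5) / 4 = 25/4 = 6.25

Step 2 — sample variances and covariances s[i,j] = (1/(n-1)) · Σ_k (x_{k,i} - mean_i) · (x_{k,j} - mean_j), with n-1 = 3:
  s[X_1,X_1] = ((4.25)·(4.25) + (-1.75)·(-1.75) + (-2.75)·(-2.75) + (0.25)·(0.25)) / 3 = 28.75/3 = 9.5833
  s[X_1,X_2] = ((4.25)·(-0.75) + (-1.75)·(-1.75) + (-2.75)·(3.25) + (0.25)·(-0.75)) / 3 = -9.25/3 = -3.0833
  s[X_1,X_3] = ((4.25)·(1.75) + (-1.75)·(1.75) + (-2.75)·(-2.25) + (0.25)·(-1.25)) / 3 = 10.25/3 = 3.4167
  s[X_2,X_2] = ((-0.75)·(-0.75) + (-1.75)·(-1.75) + (3.25)·(3.25) + (-0.75)·(-0.75)) / 3 = 14.75/3 = 4.9167
  s[X_2,X_3] = ((-0.75)·(1.75) + (-1.75)·(1.75) + (3.25)·(-2.25) + (-0.75)·(-1.25)) / 3 = -10.75/3 = -3.5833
  s[X_3,X_3] = ((1.75)·(1.75) + (1.75)·(1.75) + (-2.25)·(-2.25) + (-1.25)·(-1.25)) / 3 = 12.75/3 = 4.25
  Sample standard deviations s_i = √(s[i,i]):
  s(X_1) = √(9.5833) = 3.0957
  s(X_2) = √(4.9167) = 2.2174
  s(X_3) = √(4.25) = 2.0616

Step 3 — r_{ij} = s_{ij} / (s_i · s_j):
  r[X_1,X_1] = 1 (diagonal).
  r[X_1,X_2] = -3.0833 / (3.0957 · 2.2174) = -3.0833 / 6.8643 = -0.4492
  r[X_1,X_3] = 3.4167 / (3.0957 · 2.0616) = 3.4167 / 6.3819 = 0.5354
  r[X_2,X_2] = 1 (diagonal).
  r[X_2,X_3] = -3.5833 / (2.2174 · 2.0616) = -3.5833 / 4.5712 = -0.7839
  r[X_3,X_3] = 1 (diagonal).

R is symmetric with unit diagonal. Assembling:

R = [[1, -0.4492, 0.5354],
 [-0.4492, 1, -0.7839],
 [0.5354, -0.7839, 1]]


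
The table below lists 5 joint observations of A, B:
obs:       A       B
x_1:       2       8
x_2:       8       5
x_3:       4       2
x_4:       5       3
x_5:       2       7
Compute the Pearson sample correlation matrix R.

Step 1 — column means:
  mean(A) = (2 + 8 + 4 + 5 + 2) / 5 = 21/5 = 4.2
  mean(B) = (8 + 5 + 2 + 3 + 7) / 5 = 25/5 = 5

Step 2 — sample variances and covariances s[i,j] = (1/(n-1)) · Σ_k (x_{k,i} - mean_i) · (x_{k,j} - mean_j), with n-1 = 4:
  s[A,A] = ((-2.2)·(-2.2) + (3.8)·(3.8) + (-0.2)·(-0.2) + (0.8)·(0.8) + (-2.2)·(-2.2)) / 4 = 24.8/4 = 6.2
  s[A,B] = ((-2.2)·(3) + (3.8)·(0) + (-0.2)·(-3) + (0.8)·(-2) + (-2.2)·(2)) / 4 = -12/4 = -3
  s[B,B] = ((3)·(3) + (0)·(0) + (-3)·(-3) + (-2)·(-2) + (2)·(2)) / 4 = 26/4 = 6.5
  Sample standard deviations s_i = √(s[i,i]):
  s(A) = √(6.2) = 2.49
  s(B) = √(6.5) = 2.5495

Step 3 — r_{ij} = s_{ij} / (s_i · s_j):
  r[A,A] = 1 (diagonal).
  r[A,B] = -3 / (2.49 · 2.5495) = -3 / 6.3482 = -0.4726
  r[B,B] = 1 (diagonal).

R is symmetric with unit diagonal. Assembling:

R = [[1, -0.4726],
 [-0.4726, 1]]


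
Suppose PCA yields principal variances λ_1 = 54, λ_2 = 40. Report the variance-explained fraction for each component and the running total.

Step 1 — total variance = trace(Sigma) = Σ λ_i = 54 + 40 = 94.

Step 2 — fraction explained by component i = λ_i / Σ λ:
  PC1: 54/94 = 0.5745
  PC2: 40/94 = 0.4255

Step 3 — cumulative fraction after k components = (λ_1 + ... + λ_k) / Σ λ:
  k = 1: 54/94 = 0.5745
  k = 2: (54 + 40)/94 = 94/94 = 1

Summary (fraction, with percent):

explained: PC1 0.5745 (57.45%), PC2 0.4255 (42.55%);  cumulative: 0.5745, 1


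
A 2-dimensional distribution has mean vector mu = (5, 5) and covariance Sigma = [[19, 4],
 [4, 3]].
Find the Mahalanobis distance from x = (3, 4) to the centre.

Step 1 — centre the observation: (x - mu) = (-2, -1).

Step 2 — invert Sigma. det(Sigma) = 19·3 - (4)² = 41.
  Sigma^{-1} = (1/det) · [[d, -b], [-b, a]] = [[0.0732, -0.0976],
 [-0.0976, 0.4634]].

Step 3 — form the quadratic (x - mu)^T · Sigma^{-1} · (x - mu):
  Sigma^{-1} · (x - mu) = (-0.0488, -0.2683).
  (x - mu)^T · [Sigma^{-1} · (x - mu)] = (-2)·(-0.0488) + (-1)·(-0.2683) = 0.3659.

Step 4 — take square root: d = √(0.3659) ≈ 0.6049.

d(x, mu) = √(0.3659) ≈ 0.6049
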